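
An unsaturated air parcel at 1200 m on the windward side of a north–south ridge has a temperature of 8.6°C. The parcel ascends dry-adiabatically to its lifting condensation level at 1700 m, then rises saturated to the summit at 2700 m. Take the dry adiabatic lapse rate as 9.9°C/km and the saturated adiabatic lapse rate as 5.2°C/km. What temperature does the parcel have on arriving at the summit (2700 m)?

-1.55°C

From 1200 m to 1700 m (dry): cools by 9.9 × 0.5 = 4.95°C, giving 3.65°C.
From 1700 m to 2700 m (saturated): cools by 5.2 × 1 = 5.2°C, giving -1.55°C.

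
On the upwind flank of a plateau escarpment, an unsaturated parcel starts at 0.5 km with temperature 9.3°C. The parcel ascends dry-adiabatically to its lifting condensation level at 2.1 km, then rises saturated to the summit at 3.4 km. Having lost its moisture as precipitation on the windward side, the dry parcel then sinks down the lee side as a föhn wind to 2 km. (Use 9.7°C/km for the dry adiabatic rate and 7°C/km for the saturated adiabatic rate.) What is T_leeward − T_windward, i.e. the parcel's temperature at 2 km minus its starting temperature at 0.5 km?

-11.04°C

Dry to 2100 m: -9.7 × 1.6 km = -15.52°C, so T = -6.22°C.
Saturated to 3400 m: -7 × 1.3 km = -9.1°C, so T = -15.32°C.
Dry descent to 2000 m: +9.7 × 1.4 km = +13.58°C, so T = -1.74°C.
Net change vs windward start: -1.74 − 9.3 = -11.04°C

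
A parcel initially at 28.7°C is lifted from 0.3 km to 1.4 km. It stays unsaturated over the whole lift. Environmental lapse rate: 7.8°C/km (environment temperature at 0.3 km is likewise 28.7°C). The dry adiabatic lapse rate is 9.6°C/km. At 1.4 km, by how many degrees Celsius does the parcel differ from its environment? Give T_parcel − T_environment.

-1.98°C (parcel cooler than environment)

Parcel:
  From 300 m to 1400 m (dry): cools by 9.6 × 1.1 = 10.56°C, giving 18.14°C.
Environment:
  From 300 m to 1400 m (environment): cools by 7.8 × 1.1 = 8.58°C, giving 20.12°C.
T_parcel − T_env = 18.14 − 20.12 = -1.98°C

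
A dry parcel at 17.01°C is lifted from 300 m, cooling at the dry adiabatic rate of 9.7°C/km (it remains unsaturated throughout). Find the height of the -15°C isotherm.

3600 m

Height above start = (17.01 − (-15)) / 9.7 = 3.3 km
Altitude = 300 m + 3300 m = 3600 m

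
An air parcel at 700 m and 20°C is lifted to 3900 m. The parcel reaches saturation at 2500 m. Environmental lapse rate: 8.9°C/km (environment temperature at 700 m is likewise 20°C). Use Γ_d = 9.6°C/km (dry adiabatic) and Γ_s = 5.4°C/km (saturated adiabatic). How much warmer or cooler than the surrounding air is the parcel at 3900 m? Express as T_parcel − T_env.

Parcel:
  700 → 2500 m (dry, 9.6°C/km): ΔT = -9.6 × 1.8 = -17.28°C → T = 2.72°C
  2500 → 3900 m (saturated, 5.4°C/km): ΔT = -5.4 × 1.4 = -7.56°C → T = -4.84°C
Environment:
  700 → 3900 m (environment, 8.9°C/km): ΔT = -8.9 × 3.2 = -28.48°C → T = -8.48°C
T_parcel − T_env = -4.84 − (-8.48) = +3.64°C

+3.64°C (parcel warmer than environment)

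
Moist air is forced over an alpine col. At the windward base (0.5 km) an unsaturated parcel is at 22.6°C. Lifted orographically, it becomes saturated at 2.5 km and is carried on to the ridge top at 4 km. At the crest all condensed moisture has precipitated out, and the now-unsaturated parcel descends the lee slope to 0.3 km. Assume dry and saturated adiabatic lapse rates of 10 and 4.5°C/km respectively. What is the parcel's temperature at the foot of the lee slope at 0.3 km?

32.85°C

500–2500 m, dry: Δz = 2 km ⇒ ΔT = -20°C; T = 2.6°C
2500–4000 m, saturated: Δz = 1.5 km ⇒ ΔT = -6.75°C; T = -4.15°C
4000–300 m, dry descent: Δz = 3.7 km ⇒ ΔT = +37°C; T = 32.85°C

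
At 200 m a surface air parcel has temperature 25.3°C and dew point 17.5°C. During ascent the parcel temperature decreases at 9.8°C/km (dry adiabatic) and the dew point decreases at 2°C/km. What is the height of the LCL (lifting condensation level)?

1200 m

T and T_d converge at 9.8 − 2 = 7.8°C per km
Height above start = (25.3 − 17.5) / 7.8 = 1 km
LCL altitude = 200 m + 1000 m = 1200 m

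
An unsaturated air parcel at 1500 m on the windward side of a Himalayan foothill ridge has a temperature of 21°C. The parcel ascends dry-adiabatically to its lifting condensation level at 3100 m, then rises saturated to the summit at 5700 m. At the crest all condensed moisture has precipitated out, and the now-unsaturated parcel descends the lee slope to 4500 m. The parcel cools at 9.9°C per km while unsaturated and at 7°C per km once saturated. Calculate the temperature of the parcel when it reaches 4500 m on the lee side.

-1.16°C

Dry to 3100 m: -9.9 × 1.6 km = -15.84°C, so T = 5.16°C.
Saturated to 5700 m: -7 × 2.6 km = -18.2°C, so T = -13.04°C.
Dry descent to 4500 m: +9.9 × 1.2 km = +11.88°C, so T = -1.16°C.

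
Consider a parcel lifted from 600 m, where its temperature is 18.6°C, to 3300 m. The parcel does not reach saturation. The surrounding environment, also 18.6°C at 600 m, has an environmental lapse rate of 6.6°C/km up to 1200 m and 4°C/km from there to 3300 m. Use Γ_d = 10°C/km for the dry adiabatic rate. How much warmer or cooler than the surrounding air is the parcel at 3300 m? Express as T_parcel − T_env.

Parcel:
  600 → 3300 m (dry, 10°C/km): ΔT = -10 × 2.7 = -27°C → T = -8.4°C
Environment:
  600 → 1200 m (environment, lower layer, 6.6°C/km): ΔT = -6.6 × 0.6 = -3.96°C → T = 14.64°C
  1200 → 3300 m (environment, upper layer, 4°C/km): ΔT = -4 × 2.1 = -8.4°C → T = 6.24°C
T_parcel − T_env = -8.4 − 6.24 = -14.64°C

-14.64°C (parcel cooler than environment)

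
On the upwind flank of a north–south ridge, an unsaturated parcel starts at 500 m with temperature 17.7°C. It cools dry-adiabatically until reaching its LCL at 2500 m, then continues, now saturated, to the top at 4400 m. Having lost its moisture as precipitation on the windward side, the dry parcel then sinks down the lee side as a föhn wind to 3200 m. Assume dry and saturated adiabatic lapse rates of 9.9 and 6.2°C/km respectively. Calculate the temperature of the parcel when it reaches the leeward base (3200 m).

Dry to 2500 m: -9.9 × 2 km = -19.8°C, so T = -2.1°C.
Saturated to 4400 m: -6.2 × 1.9 km = -11.78°C, so T = -13.88°C.
Dry descent to 3200 m: +9.9 × 1.2 km = +11.88°C, so T = -2°C.

-2°C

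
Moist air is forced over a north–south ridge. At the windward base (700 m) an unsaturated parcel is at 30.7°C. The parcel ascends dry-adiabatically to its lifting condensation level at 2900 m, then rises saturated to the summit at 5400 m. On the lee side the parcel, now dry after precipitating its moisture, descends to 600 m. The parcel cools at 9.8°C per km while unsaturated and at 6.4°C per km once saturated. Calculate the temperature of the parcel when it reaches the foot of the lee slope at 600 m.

From 700 m to 2900 m (dry): cools by 9.8 × 2.2 = 21.56°C, giving 9.14°C.
From 2900 m to 5400 m (saturated): cools by 6.4 × 2.5 = 16°C, giving -6.86°C.
From 5400 m to 600 m (dry descent): warms by 9.8 × 4.8 = 47.04°C, giving 40.18°C.

40.18°C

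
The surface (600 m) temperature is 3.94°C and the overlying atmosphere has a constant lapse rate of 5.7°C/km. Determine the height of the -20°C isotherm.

4800 m

Height above start = (3.94 − (-20)) / 5.7 = 4.2 km
Altitude = 600 m + 4200 m = 4800 m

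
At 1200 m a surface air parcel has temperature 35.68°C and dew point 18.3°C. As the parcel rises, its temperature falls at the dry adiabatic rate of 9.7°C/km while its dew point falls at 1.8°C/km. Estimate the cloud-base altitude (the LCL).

T and T_d converge at 9.7 − 1.8 = 7.9°C per km
Height above start = (35.68 − 18.3) / 7.9 = 2.2 km
LCL altitude = 1200 m + 2200 m = 3400 m

3400 m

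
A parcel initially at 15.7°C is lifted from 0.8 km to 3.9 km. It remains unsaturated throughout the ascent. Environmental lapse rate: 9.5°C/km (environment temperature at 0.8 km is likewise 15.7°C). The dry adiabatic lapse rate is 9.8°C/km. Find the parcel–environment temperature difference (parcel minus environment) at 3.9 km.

-0.93°C (parcel cooler than environment)

Parcel:
  800–3900 m, dry: Δz = 3.1 km ⇒ ΔT = -30.38°C; T = -14.68°C
Environment:
  800–3900 m, environment: Δz = 3.1 km ⇒ ΔT = -29.45°C; T = -13.75°C
T_parcel − T_env = -14.68 − (-13.75) = -0.93°C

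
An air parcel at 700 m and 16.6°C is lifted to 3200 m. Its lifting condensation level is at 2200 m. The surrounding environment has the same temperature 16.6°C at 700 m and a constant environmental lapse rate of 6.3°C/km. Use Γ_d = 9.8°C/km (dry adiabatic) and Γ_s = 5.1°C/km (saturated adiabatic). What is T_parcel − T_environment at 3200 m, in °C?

Parcel:
  700–2200 m, dry: Δz = 1.5 km ⇒ ΔT = -14.7°C; T = 1.9°C
  2200–3200 m, saturated: Δz = 1 km ⇒ ΔT = -5.1°C; T = -3.2°C
Environment:
  700–3200 m, environment: Δz = 2.5 km ⇒ ΔT = -15.75°C; T = 0.85°C
T_parcel − T_env = -3.2 − 0.85 = -4.05°C

-4.05°C (parcel cooler than environment)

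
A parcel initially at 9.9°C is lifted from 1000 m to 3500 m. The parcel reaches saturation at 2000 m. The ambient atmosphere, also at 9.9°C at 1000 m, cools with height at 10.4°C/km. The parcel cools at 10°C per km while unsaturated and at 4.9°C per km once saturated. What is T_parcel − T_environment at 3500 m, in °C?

Parcel:
  1000 → 2000 m (dry, 10°C/km): ΔT = -10 × 1 = -10°C → T = -0.1°C
  2000 → 3500 m (saturated, 4.9°C/km): ΔT = -4.9 × 1.5 = -7.35°C → T = -7.45°C
Environment:
  1000 → 3500 m (environment, 10.4°C/km): ΔT = -10.4 × 2.5 = -26°C → T = -16.1°C
T_parcel − T_env = -7.45 − (-16.1) = +8.65°C

+8.65°C (parcel warmer than environment)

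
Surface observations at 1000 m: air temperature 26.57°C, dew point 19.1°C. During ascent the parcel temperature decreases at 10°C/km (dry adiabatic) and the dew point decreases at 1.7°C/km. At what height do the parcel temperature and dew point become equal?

1900 m

T and T_d converge at 10 − 1.7 = 8.3°C per km
Height above start = (26.57 − 19.1) / 8.3 = 0.9 km
LCL altitude = 1000 m + 900 m = 1900 m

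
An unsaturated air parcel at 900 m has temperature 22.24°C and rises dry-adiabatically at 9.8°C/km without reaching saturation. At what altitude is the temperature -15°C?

4700 m

Height above start = (22.24 − (-15)) / 9.8 = 3.8 km
Altitude = 900 m + 3800 m = 4700 m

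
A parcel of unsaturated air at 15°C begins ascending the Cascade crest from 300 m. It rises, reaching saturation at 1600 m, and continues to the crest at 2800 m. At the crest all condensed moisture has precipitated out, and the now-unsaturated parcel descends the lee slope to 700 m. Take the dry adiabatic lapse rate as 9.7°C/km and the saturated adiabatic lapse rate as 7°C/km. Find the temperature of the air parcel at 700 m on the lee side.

300 → 1600 m (dry, 9.7°C/km): ΔT = -9.7 × 1.3 = -12.61°C → T = 2.39°C
1600 → 2800 m (saturated, 7°C/km): ΔT = -7 × 1.2 = -8.4°C → T = -6.01°C
2800 → 700 m (dry descent, 9.7°C/km): ΔT = +9.7 × 2.1 = +20.37°C → T = 14.36°C

14.36°C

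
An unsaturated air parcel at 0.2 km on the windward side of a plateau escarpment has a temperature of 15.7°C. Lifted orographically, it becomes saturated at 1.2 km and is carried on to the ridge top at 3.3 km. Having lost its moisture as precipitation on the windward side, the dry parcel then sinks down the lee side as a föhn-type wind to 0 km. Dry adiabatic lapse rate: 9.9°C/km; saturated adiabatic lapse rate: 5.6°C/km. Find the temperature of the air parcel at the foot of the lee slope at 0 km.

200 → 1200 m (dry, 9.9°C/km): ΔT = -9.9 × 1 = -9.9°C → T = 5.8°C
1200 → 3300 m (saturated, 5.6°C/km): ΔT = -5.6 × 2.1 = -11.76°C → T = -5.96°C
3300 → 0 m (dry descent, 9.9°C/km): ΔT = +9.9 × 3.3 = +32.67°C → T = 26.71°C

26.71°C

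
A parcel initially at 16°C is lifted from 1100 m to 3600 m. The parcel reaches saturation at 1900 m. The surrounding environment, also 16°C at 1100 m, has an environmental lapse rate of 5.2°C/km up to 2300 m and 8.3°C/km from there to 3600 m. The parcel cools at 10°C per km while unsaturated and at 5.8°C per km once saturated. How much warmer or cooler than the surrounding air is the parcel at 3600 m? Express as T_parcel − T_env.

-0.83°C (parcel cooler than environment)

Parcel:
  Dry to 1900 m: -10 × 0.8 km = -8°C, so T = 8°C.
  Saturated to 3600 m: -5.8 × 1.7 km = -9.86°C, so T = -1.86°C.
Environment:
  Environment, lower layer to 2300 m: -5.2 × 1.2 km = -6.24°C, so T = 9.76°C.
  Environment, upper layer to 3600 m: -8.3 × 1.3 km = -10.79°C, so T = -1.03°C.
T_parcel − T_env = -1.86 − (-1.03) = -0.83°C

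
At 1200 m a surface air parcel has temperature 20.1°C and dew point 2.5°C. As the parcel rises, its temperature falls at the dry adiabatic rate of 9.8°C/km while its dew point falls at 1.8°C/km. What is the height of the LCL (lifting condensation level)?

3400 m

T and T_d converge at 9.8 − 1.8 = 8°C per km
Height above start = (20.1 − 2.5) / 8 = 2.2 km
LCL altitude = 1200 m + 2200 m = 3400 m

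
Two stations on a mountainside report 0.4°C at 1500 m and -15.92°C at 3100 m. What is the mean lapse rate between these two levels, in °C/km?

10.2°C/km

Γ = −ΔT/Δz = (0.4 − (-15.92)) / (3100 − 1500) m
  = 16.32°C / 1.6 km = 10.2°C/km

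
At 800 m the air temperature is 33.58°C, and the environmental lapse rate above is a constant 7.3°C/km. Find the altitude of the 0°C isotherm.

Height above start = (33.58 − 0) / 7.3 = 4.6 km
Altitude = 800 m + 4600 m = 5400 m

5400 m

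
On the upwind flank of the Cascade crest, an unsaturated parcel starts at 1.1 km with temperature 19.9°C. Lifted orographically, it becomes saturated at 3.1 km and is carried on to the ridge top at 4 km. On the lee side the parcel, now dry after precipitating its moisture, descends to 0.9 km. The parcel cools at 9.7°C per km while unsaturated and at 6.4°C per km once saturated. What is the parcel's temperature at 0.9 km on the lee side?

From 1100 m to 3100 m (dry): cools by 9.7 × 2 = 19.4°C, giving 0.5°C.
From 3100 m to 4000 m (saturated): cools by 6.4 × 0.9 = 5.76°C, giving -5.26°C.
From 4000 m to 900 m (dry descent): warms by 9.7 × 3.1 = 30.07°C, giving 24.81°C.

24.81°C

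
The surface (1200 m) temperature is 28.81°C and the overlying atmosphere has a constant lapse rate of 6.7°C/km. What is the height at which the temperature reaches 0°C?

5500 m

Height above start = (28.81 − 0) / 6.7 = 4.3 km
Altitude = 1200 m + 4300 m = 5500 m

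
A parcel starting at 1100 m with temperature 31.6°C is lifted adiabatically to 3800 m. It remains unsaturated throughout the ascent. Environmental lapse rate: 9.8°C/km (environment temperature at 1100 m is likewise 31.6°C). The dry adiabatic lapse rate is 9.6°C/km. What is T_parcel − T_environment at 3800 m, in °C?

Parcel:
  From 1100 m to 3800 m (dry): cools by 9.6 × 2.7 = 25.92°C, giving 5.68°C.
Environment:
  From 1100 m to 3800 m (environment): cools by 9.8 × 2.7 = 26.46°C, giving 5.14°C.
T_parcel − T_env = 5.68 − 5.14 = +0.54°C

+0.54°C (parcel warmer than environment)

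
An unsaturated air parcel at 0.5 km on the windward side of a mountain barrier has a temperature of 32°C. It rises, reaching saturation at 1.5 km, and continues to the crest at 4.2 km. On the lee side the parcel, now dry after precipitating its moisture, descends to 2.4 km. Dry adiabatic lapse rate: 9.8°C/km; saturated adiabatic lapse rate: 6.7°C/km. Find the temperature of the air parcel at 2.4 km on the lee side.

21.75°C

From 500 m to 1500 m (dry): cools by 9.8 × 1 = 9.8°C, giving 22.2°C.
From 1500 m to 4200 m (saturated): cools by 6.7 × 2.7 = 18.09°C, giving 4.11°C.
From 4200 m to 2400 m (dry descent): warms by 9.8 × 1.8 = 17.64°C, giving 21.75°C.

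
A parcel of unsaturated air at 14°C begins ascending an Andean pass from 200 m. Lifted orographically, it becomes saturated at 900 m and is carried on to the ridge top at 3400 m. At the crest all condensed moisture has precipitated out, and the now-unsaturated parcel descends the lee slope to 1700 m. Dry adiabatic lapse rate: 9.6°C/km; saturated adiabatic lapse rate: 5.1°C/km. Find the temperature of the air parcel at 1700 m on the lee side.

200 → 900 m (dry, 9.6°C/km): ΔT = -9.6 × 0.7 = -6.72°C → T = 7.28°C
900 → 3400 m (saturated, 5.1°C/km): ΔT = -5.1 × 2.5 = -12.75°C → T = -5.47°C
3400 → 1700 m (dry descent, 9.6°C/km): ΔT = +9.6 × 1.7 = +16.32°C → T = 10.85°C

10.85°C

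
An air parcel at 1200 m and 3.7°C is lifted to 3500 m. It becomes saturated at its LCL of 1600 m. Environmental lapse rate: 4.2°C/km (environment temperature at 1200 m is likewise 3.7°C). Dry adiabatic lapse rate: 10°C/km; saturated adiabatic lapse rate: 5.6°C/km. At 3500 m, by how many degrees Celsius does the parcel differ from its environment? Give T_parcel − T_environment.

Parcel:
  Dry to 1600 m: -10 × 0.4 km = -4°C, so T = -0.3°C.
  Saturated to 3500 m: -5.6 × 1.9 km = -10.64°C, so T = -10.94°C.
Environment:
  Environment to 3500 m: -4.2 × 2.3 km = -9.66°C, so T = -5.96°C.
T_parcel − T_env = -10.94 − (-5.96) = -4.98°C

-4.98°C (parcel cooler than environment)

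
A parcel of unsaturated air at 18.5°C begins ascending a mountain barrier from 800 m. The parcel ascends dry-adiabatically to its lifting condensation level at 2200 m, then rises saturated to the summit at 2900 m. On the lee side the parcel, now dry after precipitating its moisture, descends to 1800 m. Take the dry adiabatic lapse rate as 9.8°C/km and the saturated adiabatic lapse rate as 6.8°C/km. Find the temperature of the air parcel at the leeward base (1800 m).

800–2200 m, dry: Δz = 1.4 km ⇒ ΔT = -13.72°C; T = 4.78°C
2200–2900 m, saturated: Δz = 0.7 km ⇒ ΔT = -4.76°C; T = 0.02°C
2900–1800 m, dry descent: Δz = 1.1 km ⇒ ΔT = +10.78°C; T = 10.8°C

10.8°C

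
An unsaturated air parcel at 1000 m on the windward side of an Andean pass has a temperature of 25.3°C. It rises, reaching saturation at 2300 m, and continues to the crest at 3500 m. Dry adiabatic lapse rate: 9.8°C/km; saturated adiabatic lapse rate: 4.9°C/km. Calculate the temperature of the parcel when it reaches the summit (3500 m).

6.68°C

1000–2300 m, dry: Δz = 1.3 km ⇒ ΔT = -12.74°C; T = 12.56°C
2300–3500 m, saturated: Δz = 1.2 km ⇒ ΔT = -5.88°C; T = 6.68°C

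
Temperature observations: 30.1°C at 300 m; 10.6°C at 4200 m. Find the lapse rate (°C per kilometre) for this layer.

Γ = −ΔT/Δz = (30.1 − 10.6) / (4200 − 300) m
  = 19.5°C / 3.9 km = 5°C/km

5°C/km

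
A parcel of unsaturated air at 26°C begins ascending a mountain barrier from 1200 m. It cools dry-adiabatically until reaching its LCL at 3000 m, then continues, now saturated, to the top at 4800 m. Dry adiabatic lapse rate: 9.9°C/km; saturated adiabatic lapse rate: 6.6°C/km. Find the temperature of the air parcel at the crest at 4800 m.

-3.7°C

From 1200 m to 3000 m (dry): cools by 9.9 × 1.8 = 17.82°C, giving 8.18°C.
From 3000 m to 4800 m (saturated): cools by 6.6 × 1.8 = 11.88°C, giving -3.7°C.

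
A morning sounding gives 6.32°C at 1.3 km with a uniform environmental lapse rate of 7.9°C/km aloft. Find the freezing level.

2.1 km

Height above start = (6.32 − 0) / 7.9 = 0.8 km
Altitude = 1300 m + 800 m = 2100 m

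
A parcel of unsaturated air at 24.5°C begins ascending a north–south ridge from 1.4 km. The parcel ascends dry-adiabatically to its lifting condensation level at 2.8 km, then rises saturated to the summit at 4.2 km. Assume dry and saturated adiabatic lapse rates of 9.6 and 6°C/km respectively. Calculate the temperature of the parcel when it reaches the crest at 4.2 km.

2.66°C

1400–2800 m, dry: Δz = 1.4 km ⇒ ΔT = -13.44°C; T = 11.06°C
2800–4200 m, saturated: Δz = 1.4 km ⇒ ΔT = -8.4°C; T = 2.66°C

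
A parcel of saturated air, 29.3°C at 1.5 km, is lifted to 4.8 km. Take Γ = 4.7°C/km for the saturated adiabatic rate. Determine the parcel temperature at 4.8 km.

1500–4800 m, saturated adiabatic: Δz = 3.3 km ⇒ ΔT = -15.51°C; T = 13.79°C

13.79°C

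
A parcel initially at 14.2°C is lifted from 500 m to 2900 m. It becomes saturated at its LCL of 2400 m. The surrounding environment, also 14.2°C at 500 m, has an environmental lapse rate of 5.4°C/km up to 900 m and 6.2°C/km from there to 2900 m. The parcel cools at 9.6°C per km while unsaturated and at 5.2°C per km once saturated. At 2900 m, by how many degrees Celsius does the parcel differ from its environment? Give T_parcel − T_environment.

Parcel:
  Dry to 2400 m: -9.6 × 1.9 km = -18.24°C, so T = -4.04°C.
  Saturated to 2900 m: -5.2 × 0.5 km = -2.6°C, so T = -6.64°C.
Environment:
  Environment, lower layer to 900 m: -5.4 × 0.4 km = -2.16°C, so T = 12.04°C.
  Environment, upper layer to 2900 m: -6.2 × 2 km = -12.4°C, so T = -0.36°C.
T_parcel − T_env = -6.64 − (-0.36) = -6.28°C

-6.28°C (parcel cooler than environment)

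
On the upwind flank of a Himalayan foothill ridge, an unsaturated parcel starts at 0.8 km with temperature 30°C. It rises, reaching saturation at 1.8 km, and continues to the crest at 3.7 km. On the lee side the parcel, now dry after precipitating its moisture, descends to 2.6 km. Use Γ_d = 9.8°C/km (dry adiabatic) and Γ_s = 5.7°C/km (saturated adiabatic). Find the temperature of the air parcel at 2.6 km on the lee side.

800 → 1800 m (dry, 9.8°C/km): ΔT = -9.8 × 1 = -9.8°C → T = 20.2°C
1800 → 3700 m (saturated, 5.7°C/km): ΔT = -5.7 × 1.9 = -10.83°C → T = 9.37°C
3700 → 2600 m (dry descent, 9.8°C/km): ΔT = +9.8 × 1.1 = +10.78°C → T = 20.15°C

20.15°C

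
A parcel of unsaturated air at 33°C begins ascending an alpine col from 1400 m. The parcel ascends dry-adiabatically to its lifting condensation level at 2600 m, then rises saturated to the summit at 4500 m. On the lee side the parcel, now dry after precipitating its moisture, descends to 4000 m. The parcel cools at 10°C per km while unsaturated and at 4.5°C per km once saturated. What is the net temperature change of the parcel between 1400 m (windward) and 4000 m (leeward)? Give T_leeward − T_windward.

-15.55°C

1400 → 2600 m (dry, 10°C/km): ΔT = -10 × 1.2 = -12°C → T = 21°C
2600 → 4500 m (saturated, 4.5°C/km): ΔT = -4.5 × 1.9 = -8.55°C → T = 12.45°C
4500 → 4000 m (dry descent, 10°C/km): ΔT = +10 × 0.5 = +5°C → T = 17.45°C
Net change vs windward start: 17.45 − 33 = -15.55°C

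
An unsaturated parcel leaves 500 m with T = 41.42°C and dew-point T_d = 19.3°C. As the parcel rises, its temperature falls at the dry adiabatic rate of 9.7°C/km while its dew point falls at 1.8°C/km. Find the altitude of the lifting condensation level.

T and T_d converge at 9.7 − 1.8 = 7.9°C per km
Height above start = (41.42 − 19.3) / 7.9 = 2.8 km
LCL altitude = 500 m + 2800 m = 3300 m

3300 m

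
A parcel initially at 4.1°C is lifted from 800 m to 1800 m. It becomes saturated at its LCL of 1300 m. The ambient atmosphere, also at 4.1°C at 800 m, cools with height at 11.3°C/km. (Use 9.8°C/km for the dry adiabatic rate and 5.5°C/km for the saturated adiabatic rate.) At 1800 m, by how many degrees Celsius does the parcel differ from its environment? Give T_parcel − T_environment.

Parcel:
  From 800 m to 1300 m (dry): cools by 9.8 × 0.5 = 4.9°C, giving -0.8°C.
  From 1300 m to 1800 m (saturated): cools by 5.5 × 0.5 = 2.75°C, giving -3.55°C.
Environment:
  From 800 m to 1800 m (environment): cools by 11.3 × 1 = 11.3°C, giving -7.2°C.
T_parcel − T_env = -3.55 − (-7.2) = +3.65°C

+3.65°C (parcel warmer than environment)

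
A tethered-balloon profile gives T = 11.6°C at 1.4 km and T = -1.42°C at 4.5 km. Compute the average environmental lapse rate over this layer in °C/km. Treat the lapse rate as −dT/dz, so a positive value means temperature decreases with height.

4.2°C/km

Γ = −ΔT/Δz = (11.6 − (-1.42)) / (4500 − 1400) m
  = 13.02°C / 3.1 km = 4.2°C/km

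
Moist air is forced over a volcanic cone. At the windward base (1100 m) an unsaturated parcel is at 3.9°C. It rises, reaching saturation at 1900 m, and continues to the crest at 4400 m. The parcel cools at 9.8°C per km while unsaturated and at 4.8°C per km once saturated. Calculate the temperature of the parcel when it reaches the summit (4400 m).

From 1100 m to 1900 m (dry): cools by 9.8 × 0.8 = 7.84°C, giving -3.94°C.
From 1900 m to 4400 m (saturated): cools by 4.8 × 2.5 = 12°C, giving -15.94°C.

-15.94°C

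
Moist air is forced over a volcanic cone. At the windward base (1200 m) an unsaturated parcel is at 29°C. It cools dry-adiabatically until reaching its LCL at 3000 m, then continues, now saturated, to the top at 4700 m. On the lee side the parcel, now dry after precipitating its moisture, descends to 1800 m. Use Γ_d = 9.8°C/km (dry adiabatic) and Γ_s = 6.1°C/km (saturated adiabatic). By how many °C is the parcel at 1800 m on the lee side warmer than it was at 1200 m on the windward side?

1200 → 3000 m (dry, 9.8°C/km): ΔT = -9.8 × 1.8 = -17.64°C → T = 11.36°C
3000 → 4700 m (saturated, 6.1°C/km): ΔT = -6.1 × 1.7 = -10.37°C → T = 0.99°C
4700 → 1800 m (dry descent, 9.8°C/km): ΔT = +9.8 × 2.9 = +28.42°C → T = 29.41°C
Net change vs windward start: 29.41 − 29 = +0.41°C

+0.41°C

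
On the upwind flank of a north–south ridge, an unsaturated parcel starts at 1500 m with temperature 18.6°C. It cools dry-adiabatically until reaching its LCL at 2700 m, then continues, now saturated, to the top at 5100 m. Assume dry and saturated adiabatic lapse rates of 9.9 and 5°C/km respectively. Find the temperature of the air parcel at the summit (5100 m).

-5.28°C

1500 → 2700 m (dry, 9.9°C/km): ΔT = -9.9 × 1.2 = -11.88°C → T = 6.72°C
2700 → 5100 m (saturated, 5°C/km): ΔT = -5 × 2.4 = -12°C → T = -5.28°C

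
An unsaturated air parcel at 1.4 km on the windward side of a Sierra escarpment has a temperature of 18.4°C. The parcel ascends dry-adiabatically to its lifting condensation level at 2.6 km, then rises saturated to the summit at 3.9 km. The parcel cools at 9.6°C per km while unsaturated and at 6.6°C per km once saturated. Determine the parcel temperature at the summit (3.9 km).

-1.7°C

Dry to 2600 m: -9.6 × 1.2 km = -11.52°C, so T = 6.88°C.
Saturated to 3900 m: -6.6 × 1.3 km = -8.58°C, so T = -1.7°C.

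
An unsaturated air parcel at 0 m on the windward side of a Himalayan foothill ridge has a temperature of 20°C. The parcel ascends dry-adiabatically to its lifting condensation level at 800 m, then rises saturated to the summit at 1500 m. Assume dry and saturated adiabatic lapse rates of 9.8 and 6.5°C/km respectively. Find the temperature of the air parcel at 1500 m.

7.61°C

From 0 m to 800 m (dry): cools by 9.8 × 0.8 = 7.84°C, giving 12.16°C.
From 800 m to 1500 m (saturated): cools by 6.5 × 0.7 = 4.55°C, giving 7.61°C.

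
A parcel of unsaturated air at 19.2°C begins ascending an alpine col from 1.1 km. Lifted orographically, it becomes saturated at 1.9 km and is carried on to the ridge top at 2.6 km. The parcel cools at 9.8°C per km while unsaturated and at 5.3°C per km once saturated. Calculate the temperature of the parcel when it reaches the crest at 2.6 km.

From 1100 m to 1900 m (dry): cools by 9.8 × 0.8 = 7.84°C, giving 11.36°C.
From 1900 m to 2600 m (saturated): cools by 5.3 × 0.7 = 3.71°C, giving 7.65°C.

7.65°C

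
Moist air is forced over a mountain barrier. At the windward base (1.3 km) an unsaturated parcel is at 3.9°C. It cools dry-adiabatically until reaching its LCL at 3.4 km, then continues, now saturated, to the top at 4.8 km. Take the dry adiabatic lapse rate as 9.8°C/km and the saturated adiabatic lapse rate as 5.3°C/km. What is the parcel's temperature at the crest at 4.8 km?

-24.1°C

Dry to 3400 m: -9.8 × 2.1 km = -20.58°C, so T = -16.68°C.
Saturated to 4800 m: -5.3 × 1.4 km = -7.42°C, so T = -24.1°C.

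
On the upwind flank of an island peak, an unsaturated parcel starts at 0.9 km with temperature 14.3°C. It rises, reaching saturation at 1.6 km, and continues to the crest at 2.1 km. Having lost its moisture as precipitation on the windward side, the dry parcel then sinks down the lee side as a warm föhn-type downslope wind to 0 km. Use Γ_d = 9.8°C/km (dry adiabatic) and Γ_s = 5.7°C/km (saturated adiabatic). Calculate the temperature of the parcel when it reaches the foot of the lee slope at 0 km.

900–1600 m, dry: Δz = 0.7 km ⇒ ΔT = -6.86°C; T = 7.44°C
1600–2100 m, saturated: Δz = 0.5 km ⇒ ΔT = -2.85°C; T = 4.59°C
2100–0 m, dry descent: Δz = 2.1 km ⇒ ΔT = +20.58°C; T = 25.17°C

25.17°C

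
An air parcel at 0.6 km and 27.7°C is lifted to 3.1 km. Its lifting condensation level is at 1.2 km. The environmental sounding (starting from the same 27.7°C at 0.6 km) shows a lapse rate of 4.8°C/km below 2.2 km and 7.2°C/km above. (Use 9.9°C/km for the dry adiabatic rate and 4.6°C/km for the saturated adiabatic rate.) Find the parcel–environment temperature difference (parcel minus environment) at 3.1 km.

Parcel:
  600–1200 m, dry: Δz = 0.6 km ⇒ ΔT = -5.94°C; T = 21.76°C
  1200–3100 m, saturated: Δz = 1.9 km ⇒ ΔT = -8.74°C; T = 13.02°C
Environment:
  600–2200 m, environment, lower layer: Δz = 1.6 km ⇒ ΔT = -7.68°C; T = 20.02°C
  2200–3100 m, environment, upper layer: Δz = 0.9 km ⇒ ΔT = -6.48°C; T = 13.54°C
T_parcel − T_env = 13.02 − 13.54 = -0.52°C

-0.52°C (parcel cooler than environment)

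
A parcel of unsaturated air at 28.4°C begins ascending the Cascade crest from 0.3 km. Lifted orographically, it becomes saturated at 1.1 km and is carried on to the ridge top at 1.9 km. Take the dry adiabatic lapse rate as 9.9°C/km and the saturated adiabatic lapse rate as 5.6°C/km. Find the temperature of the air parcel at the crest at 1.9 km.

16°C

Dry to 1100 m: -9.9 × 0.8 km = -7.92°C, so T = 20.48°C.
Saturated to 1900 m: -5.6 × 0.8 km = -4.48°C, so T = 16°C.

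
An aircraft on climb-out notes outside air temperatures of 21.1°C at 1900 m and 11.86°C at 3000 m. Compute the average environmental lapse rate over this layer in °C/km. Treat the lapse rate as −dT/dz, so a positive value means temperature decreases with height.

Γ = −ΔT/Δz = (21.1 − 11.86) / (3000 − 1900) m
  = 9.24°C / 1.1 km = 8.4°C/km

8.4°C/km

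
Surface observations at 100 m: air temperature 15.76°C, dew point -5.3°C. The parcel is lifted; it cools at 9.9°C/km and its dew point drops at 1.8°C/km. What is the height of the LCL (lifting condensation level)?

2700 m

T and T_d converge at 9.9 − 1.8 = 8.1°C per km
Height above start = (15.76 − (-5.3)) / 8.1 = 2.6 km
LCL altitude = 100 m + 2600 m = 2700 m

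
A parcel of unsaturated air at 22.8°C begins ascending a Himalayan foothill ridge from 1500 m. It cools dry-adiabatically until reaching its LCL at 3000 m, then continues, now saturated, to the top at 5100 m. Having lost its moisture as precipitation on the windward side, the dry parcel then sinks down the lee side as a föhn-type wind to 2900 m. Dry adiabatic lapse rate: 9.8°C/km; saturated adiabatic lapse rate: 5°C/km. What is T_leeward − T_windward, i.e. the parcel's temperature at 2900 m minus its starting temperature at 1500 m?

-3.64°C

1500–3000 m, dry: Δz = 1.5 km ⇒ ΔT = -14.7°C; T = 8.1°C
3000–5100 m, saturated: Δz = 2.1 km ⇒ ΔT = -10.5°C; T = -2.4°C
5100–2900 m, dry descent: Δz = 2.2 km ⇒ ΔT = +21.56°C; T = 19.16°C
Net change vs windward start: 19.16 − 22.8 = -3.64°C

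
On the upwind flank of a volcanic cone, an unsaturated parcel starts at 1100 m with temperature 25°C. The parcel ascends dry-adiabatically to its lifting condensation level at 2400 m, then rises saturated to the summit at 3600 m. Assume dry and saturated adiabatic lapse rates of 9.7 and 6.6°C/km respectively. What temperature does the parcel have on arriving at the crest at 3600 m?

4.47°C

1100 → 2400 m (dry, 9.7°C/km): ΔT = -9.7 × 1.3 = -12.61°C → T = 12.39°C
2400 → 3600 m (saturated, 6.6°C/km): ΔT = -6.6 × 1.2 = -7.92°C → T = 4.47°C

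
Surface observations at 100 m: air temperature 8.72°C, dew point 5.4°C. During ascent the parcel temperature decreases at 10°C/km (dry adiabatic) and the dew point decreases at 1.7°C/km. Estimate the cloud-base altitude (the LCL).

T and T_d converge at 10 − 1.7 = 8.3°C per km
Height above start = (8.72 − 5.4) / 8.3 = 0.4 km
LCL altitude = 100 m + 400 m = 500 m

500 m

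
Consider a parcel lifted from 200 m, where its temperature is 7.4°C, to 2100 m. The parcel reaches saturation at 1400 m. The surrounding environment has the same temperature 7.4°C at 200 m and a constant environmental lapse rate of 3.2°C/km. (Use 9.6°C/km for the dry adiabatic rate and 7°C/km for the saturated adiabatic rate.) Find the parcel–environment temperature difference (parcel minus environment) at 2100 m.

-10.34°C (parcel cooler than environment)

Parcel:
  Dry to 1400 m: -9.6 × 1.2 km = -11.52°C, so T = -4.12°C.
  Saturated to 2100 m: -7 × 0.7 km = -4.9°C, so T = -9.02°C.
Environment:
  Environment to 2100 m: -3.2 × 1.9 km = -6.08°C, so T = 1.32°C.
T_parcel − T_env = -9.02 − 1.32 = -10.34°C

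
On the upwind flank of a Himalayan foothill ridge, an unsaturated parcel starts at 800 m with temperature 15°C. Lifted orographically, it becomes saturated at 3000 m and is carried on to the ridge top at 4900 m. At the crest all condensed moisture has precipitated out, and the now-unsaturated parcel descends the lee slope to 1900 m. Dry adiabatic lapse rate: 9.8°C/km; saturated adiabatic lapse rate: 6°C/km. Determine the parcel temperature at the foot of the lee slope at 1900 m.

800–3000 m, dry: Δz = 2.2 km ⇒ ΔT = -21.56°C; T = -6.56°C
3000–4900 m, saturated: Δz = 1.9 km ⇒ ΔT = -11.4°C; T = -17.96°C
4900–1900 m, dry descent: Δz = 3 km ⇒ ΔT = +29.4°C; T = 11.44°C

11.44°C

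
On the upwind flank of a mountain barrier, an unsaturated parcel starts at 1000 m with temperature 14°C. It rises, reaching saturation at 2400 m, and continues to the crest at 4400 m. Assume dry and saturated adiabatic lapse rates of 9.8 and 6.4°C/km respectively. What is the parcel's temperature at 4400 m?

-12.52°C

From 1000 m to 2400 m (dry): cools by 9.8 × 1.4 = 13.72°C, giving 0.28°C.
From 2400 m to 4400 m (saturated): cools by 6.4 × 2 = 12.8°C, giving -12.52°C.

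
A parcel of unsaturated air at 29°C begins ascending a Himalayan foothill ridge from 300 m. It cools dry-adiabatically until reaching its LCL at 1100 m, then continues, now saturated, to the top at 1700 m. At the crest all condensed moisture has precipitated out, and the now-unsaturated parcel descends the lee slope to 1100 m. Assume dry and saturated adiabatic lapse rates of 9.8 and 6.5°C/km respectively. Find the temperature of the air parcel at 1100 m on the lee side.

23.14°C

300 → 1100 m (dry, 9.8°C/km): ΔT = -9.8 × 0.8 = -7.84°C → T = 21.16°C
1100 → 1700 m (saturated, 6.5°C/km): ΔT = -6.5 × 0.6 = -3.9°C → T = 17.26°C
1700 → 1100 m (dry descent, 9.8°C/km): ΔT = +9.8 × 0.6 = +5.88°C → T = 23.14°C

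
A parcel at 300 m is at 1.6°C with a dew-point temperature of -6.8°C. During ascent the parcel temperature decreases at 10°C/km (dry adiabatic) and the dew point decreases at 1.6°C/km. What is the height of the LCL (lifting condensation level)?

T and T_d converge at 10 − 1.6 = 8.4°C per km
Height above start = (1.6 − (-6.8)) / 8.4 = 1 km
LCL altitude = 300 m + 1000 m = 1300 m

1300 m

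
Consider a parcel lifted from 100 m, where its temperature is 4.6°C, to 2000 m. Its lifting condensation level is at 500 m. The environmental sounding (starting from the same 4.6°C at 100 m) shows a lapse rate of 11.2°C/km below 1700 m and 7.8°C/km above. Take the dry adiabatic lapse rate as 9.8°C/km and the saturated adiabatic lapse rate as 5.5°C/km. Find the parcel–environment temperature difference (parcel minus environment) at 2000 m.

Parcel:
  100 → 500 m (dry, 9.8°C/km): ΔT = -9.8 × 0.4 = -3.92°C → T = 0.68°C
  500 → 2000 m (saturated, 5.5°C/km): ΔT = -5.5 × 1.5 = -8.25°C → T = -7.57°C
Environment:
  100 → 1700 m (environment, lower layer, 11.2°C/km): ΔT = -11.2 × 1.6 = -17.92°C → T = -13.32°C
  1700 → 2000 m (environment, upper layer, 7.8°C/km): ΔT = -7.8 × 0.3 = -2.34°C → T = -15.66°C
T_parcel − T_env = -7.57 − (-15.66) = +8.09°C

+8.09°C (parcel warmer than environment)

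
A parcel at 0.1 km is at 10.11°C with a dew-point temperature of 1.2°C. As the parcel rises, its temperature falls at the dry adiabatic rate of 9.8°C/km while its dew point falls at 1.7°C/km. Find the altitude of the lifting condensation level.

T and T_d converge at 9.8 − 1.7 = 8.1°C per km
Height above start = (10.11 − 1.2) / 8.1 = 1.1 km
LCL altitude = 100 m + 1100 m = 1200 m

1.2 km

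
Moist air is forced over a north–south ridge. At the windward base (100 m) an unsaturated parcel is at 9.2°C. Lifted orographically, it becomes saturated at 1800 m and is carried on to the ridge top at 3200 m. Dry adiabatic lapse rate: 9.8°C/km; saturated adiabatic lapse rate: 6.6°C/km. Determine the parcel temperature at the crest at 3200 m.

Dry to 1800 m: -9.8 × 1.7 km = -16.66°C, so T = -7.46°C.
Saturated to 3200 m: -6.6 × 1.4 km = -9.24°C, so T = -16.7°C.

-16.7°C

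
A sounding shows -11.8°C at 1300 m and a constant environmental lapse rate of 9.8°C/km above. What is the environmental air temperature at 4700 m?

-45.12°C

From 1300 m to 4700 m (environmental): cools by 9.8 × 3.4 = 33.32°C, giving -45.12°C.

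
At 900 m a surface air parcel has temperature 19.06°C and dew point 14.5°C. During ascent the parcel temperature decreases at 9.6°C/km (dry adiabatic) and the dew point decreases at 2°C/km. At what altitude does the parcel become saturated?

1500 m

T and T_d converge at 9.6 − 2 = 7.6°C per km
Height above start = (19.06 − 14.5) / 7.6 = 0.6 km
LCL altitude = 900 m + 600 m = 1500 m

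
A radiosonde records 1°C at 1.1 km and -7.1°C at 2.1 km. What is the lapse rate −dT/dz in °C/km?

Γ = −ΔT/Δz = (1 − (-7.1)) / (2100 − 1100) m
  = 8.1°C / 1 km = 8.1°C/km

8.1°C/km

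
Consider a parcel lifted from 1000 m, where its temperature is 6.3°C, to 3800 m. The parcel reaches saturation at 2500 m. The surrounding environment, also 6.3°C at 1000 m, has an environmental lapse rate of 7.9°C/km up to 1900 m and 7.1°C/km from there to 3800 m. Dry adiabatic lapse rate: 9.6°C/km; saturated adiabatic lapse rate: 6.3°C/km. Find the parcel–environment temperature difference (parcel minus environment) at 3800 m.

-1.99°C (parcel cooler than environment)

Parcel:
  1000 → 2500 m (dry, 9.6°C/km): ΔT = -9.6 × 1.5 = -14.4°C → T = -8.1°C
  2500 → 3800 m (saturated, 6.3°C/km): ΔT = -6.3 × 1.3 = -8.19°C → T = -16.29°C
Environment:
  1000 → 1900 m (environment, lower layer, 7.9°C/km): ΔT = -7.9 × 0.9 = -7.11°C → T = -0.81°C
  1900 → 3800 m (environment, upper layer, 7.1°C/km): ΔT = -7.1 × 1.9 = -13.49°C → T = -14.3°C
T_parcel − T_env = -16.29 − (-14.3) = -1.99°C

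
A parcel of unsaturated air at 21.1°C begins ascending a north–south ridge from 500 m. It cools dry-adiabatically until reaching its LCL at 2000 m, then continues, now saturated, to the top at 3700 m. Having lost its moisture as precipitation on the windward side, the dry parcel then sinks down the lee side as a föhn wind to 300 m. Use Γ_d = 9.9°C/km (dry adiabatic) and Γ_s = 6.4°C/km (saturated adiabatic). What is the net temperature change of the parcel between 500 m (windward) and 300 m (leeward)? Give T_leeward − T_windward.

500–2000 m, dry: Δz = 1.5 km ⇒ ΔT = -14.85°C; T = 6.25°C
2000–3700 m, saturated: Δz = 1.7 km ⇒ ΔT = -10.88°C; T = -4.63°C
3700–300 m, dry descent: Δz = 3.4 km ⇒ ΔT = +33.66°C; T = 29.03°C
Net change vs windward start: 29.03 − 21.1 = +7.93°C

+7.93°C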